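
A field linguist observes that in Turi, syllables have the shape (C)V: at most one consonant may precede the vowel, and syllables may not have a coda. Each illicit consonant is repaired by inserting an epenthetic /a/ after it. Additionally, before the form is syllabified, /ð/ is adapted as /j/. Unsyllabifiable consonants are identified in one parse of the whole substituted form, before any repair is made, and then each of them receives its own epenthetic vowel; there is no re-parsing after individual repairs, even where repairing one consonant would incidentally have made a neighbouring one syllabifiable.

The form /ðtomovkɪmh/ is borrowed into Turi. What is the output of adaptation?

Substitution: /ð/ → /j/, giving /jtomovkɪmh/.
Under (C)V, the unsyllabifiable consonants are /j/, /v/, /m/, /h/ (no codas are permitted; onsets are limited to one consonant).
Inserting the epenthetic vowel yields /j/ → /ja/, /v/ → /va/, /m/ → /ma/, /h/ → /ha/.

jatomovakɪmaha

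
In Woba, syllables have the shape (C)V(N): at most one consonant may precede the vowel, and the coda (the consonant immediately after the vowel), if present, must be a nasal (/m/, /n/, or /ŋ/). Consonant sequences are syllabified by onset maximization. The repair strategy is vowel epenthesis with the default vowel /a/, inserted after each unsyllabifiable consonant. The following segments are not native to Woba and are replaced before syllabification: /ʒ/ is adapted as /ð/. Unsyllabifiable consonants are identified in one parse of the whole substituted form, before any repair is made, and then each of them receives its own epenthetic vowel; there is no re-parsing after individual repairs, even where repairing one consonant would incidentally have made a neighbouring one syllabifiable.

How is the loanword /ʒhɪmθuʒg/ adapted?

Substitution: /ʒ/ → /ð/, giving /ðhɪmθuðg/.
Syllabifying with onset maximization leaves /ð/, /ð/, /g/ stranded (only a nasal (/m/, /n/, or /ŋ/) is licensed in coda position; onsets are limited to one consonant).
Each unlicensed consonant becomes the onset of a new syllable: /ð/ → /ða/, /ð/ → /ða/, /g/ → /ga/.

ðahɪmθuðaga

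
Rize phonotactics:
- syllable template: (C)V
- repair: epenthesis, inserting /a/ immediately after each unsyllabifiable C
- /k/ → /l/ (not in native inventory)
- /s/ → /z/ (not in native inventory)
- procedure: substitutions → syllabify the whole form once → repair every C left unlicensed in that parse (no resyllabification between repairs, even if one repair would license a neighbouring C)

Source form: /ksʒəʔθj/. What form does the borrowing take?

lazaʒəʔaθaja

Substitution: /k/ → /l/, /s/ → /z/, giving /lzʒəʔθj/.
Syllabifying with onset maximization leaves /l/, /z/, /ʔ/, /θ/, /j/ stranded (no codas are permitted; onsets are limited to one consonant).
Each unlicensed consonant becomes the onset of a new syllable: /l/ → /la/, /z/ → /za/, /ʔ/ → /ʔa/, /θ/ → /θa/, /j/ → /ja/.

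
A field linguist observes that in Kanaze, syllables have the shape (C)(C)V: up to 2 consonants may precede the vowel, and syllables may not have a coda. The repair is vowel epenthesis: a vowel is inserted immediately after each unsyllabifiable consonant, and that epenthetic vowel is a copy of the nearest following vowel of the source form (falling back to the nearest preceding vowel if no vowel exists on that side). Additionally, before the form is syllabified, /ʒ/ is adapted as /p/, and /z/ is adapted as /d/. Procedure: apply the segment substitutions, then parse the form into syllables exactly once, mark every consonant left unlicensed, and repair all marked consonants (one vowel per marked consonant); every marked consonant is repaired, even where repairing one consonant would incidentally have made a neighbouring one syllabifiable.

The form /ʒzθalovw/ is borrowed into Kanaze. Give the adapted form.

Substitution: /ʒ/ → /p/, /z/ → /d/, giving /pdθalovw/.
Syllabifying with onset maximization leaves /p/, /v/, /w/ stranded (no codas are permitted; onsets may contain at most 2 consonants).
Each unlicensed consonant becomes the onset of a new syllable: /p/ → /pa/, /v/ → /vo/, /w/ → /wo/.

padθalovowo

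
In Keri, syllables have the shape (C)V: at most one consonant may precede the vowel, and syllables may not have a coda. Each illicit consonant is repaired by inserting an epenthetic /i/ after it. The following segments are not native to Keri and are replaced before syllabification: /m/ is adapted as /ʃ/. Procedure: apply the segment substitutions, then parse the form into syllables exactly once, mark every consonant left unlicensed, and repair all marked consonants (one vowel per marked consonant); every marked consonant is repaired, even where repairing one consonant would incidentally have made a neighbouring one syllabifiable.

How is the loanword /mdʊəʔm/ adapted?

Substitution: /m/ → /ʃ/, giving /ʃdʊəʔʃ/.
Under (C)V, the unsyllabifiable consonants are /ʃ/, /ʔ/, /ʃ/ (no codas are permitted; onsets are limited to one consonant).
Each unlicensed consonant becomes the onset of a new syllable: /ʃ/ → /ʃi/, /ʔ/ → /ʔi/, /ʃ/ → /ʃi/.

ʃidʊəʔiʃi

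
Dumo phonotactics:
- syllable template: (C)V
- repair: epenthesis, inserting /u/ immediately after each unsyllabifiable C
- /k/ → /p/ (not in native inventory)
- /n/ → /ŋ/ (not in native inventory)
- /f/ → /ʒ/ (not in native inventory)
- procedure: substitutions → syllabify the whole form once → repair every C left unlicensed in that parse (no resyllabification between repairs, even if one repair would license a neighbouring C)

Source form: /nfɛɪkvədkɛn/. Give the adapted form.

ŋuʒɛɪpuvədupɛŋu

Substitution: /n/ → /ŋ/, /f/ → /ʒ/, /k/ → /p/, giving /ŋʒɛɪpvədpɛŋ/.
The consonants /ŋ/, /p/, /d/, /ŋ/ cannot be parsed into a legal (C)V syllable (no codas are permitted; onsets are limited to one consonant).
Inserting the epenthetic vowel yields /ŋ/ → /ŋu/, /p/ → /pu/, /d/ → /du/, /ŋ/ → /ŋu/.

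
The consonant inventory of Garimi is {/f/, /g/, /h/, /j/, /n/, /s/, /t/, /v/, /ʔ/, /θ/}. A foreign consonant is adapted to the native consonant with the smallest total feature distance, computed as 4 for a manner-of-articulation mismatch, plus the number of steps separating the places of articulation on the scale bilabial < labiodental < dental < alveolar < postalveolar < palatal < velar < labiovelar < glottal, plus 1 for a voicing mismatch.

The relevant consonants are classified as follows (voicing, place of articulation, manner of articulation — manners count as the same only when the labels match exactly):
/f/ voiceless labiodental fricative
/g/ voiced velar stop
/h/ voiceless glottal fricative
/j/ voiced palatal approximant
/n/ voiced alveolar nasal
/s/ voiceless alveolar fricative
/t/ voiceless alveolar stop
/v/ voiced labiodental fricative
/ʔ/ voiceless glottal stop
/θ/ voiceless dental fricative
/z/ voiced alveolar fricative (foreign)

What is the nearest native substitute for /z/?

/s/ is closest: same manner (fricative), place distance 0 (alveolar→alveolar), voicing differs (+1); total 1. Next closest is /v/ at distance 2.

s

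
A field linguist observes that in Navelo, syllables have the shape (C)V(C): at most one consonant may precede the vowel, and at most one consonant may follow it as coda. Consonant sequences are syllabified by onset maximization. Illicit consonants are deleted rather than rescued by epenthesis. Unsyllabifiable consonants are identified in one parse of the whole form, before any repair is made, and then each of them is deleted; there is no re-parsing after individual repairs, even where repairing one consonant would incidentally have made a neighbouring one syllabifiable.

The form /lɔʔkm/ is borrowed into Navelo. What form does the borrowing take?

Syllabifying with onset maximization leaves /k/, /m/ stranded (at most one coda consonant is licensed; onsets are limited to one consonant).
Deleting the stranded consonants removes /k/, /m/.

lɔʔ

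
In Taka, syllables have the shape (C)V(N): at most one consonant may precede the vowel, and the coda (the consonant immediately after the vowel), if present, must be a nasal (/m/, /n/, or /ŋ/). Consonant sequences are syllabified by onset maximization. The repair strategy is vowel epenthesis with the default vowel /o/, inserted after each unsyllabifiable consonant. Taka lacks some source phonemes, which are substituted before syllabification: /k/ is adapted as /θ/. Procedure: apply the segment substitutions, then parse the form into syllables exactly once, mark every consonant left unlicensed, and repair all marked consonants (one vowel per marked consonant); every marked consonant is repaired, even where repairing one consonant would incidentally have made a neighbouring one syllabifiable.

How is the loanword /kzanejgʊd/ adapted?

θozanejogʊdo

Substitution: /k/ → /θ/, giving /θzanejgʊd/.
Syllabifying with onset maximization leaves /θ/, /j/, /d/ stranded (only a nasal (/m/, /n/, or /ŋ/) is licensed in coda position; onsets are limited to one consonant).
Epenthesis after each stranded consonant: /θ/ → /θo/, /j/ → /jo/, /d/ → /do/.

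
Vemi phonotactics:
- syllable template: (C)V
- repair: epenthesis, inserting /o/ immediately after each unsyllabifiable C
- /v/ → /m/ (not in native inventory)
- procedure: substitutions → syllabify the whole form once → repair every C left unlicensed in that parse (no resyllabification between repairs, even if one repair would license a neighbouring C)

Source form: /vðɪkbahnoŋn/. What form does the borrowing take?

Substitution: /v/ → /m/, giving /mðɪkbahnoŋn/.
Under (C)V, the unsyllabifiable consonants are /m/, /k/, /h/, /ŋ/, /n/ (no codas are permitted; onsets are limited to one consonant).
Inserting the epenthetic vowel yields /m/ → /mo/, /k/ → /ko/, /h/ → /ho/, /ŋ/ → /ŋo/, /n/ → /no/.

moðɪkobahonoŋono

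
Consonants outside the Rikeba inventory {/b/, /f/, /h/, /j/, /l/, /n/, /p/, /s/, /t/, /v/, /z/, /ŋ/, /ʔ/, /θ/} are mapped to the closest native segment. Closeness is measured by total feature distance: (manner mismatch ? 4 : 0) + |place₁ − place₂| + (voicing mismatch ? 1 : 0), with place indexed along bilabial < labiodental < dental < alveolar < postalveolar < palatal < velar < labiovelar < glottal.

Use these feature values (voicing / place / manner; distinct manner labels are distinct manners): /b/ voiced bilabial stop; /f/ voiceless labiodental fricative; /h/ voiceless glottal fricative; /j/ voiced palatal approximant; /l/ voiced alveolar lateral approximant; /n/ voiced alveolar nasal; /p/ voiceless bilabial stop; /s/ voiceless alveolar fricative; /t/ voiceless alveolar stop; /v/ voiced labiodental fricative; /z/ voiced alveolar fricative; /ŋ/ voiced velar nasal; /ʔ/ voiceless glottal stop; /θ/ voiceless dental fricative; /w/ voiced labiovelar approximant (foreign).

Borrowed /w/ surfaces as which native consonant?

/j/ is closest: same manner (approximant), place distance 2 (labiovelar→palatal), same voicing; total 2. Next closest is /ŋ/ at distance 5.

j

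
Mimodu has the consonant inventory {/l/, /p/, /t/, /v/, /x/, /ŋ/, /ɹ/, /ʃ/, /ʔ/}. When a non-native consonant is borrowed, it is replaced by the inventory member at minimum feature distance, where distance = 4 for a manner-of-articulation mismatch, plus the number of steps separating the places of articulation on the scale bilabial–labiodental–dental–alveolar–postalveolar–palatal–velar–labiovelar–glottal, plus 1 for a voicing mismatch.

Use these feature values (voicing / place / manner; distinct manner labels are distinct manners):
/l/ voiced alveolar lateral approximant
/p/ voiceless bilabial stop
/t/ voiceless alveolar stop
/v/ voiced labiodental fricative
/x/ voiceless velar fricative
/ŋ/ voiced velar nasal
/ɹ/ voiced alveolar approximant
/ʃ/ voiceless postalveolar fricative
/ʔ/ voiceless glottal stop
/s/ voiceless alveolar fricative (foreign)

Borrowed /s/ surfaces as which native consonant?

ʃ

/ʃ/ is closest: same manner (fricative), place distance 1 (alveolar→postalveolar), same voicing; total 1. Next closest is /v/ at distance 3.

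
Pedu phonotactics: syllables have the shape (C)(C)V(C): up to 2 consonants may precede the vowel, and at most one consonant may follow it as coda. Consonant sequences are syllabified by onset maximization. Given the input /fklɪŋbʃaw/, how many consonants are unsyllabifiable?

1

The consonants /f/ cannot be parsed into a legal (C)(C)V(C) syllable (at most one coda consonant is licensed; onsets may contain at most 2 consonants).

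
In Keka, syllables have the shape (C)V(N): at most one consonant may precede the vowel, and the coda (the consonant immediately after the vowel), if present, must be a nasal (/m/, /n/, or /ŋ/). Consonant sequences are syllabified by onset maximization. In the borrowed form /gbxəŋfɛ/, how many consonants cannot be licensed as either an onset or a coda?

2

Under (C)V(N), the unsyllabifiable consonants are /g/, /b/ (only a nasal (/m/, /n/, or /ŋ/) is licensed in coda position; onsets are limited to one consonant).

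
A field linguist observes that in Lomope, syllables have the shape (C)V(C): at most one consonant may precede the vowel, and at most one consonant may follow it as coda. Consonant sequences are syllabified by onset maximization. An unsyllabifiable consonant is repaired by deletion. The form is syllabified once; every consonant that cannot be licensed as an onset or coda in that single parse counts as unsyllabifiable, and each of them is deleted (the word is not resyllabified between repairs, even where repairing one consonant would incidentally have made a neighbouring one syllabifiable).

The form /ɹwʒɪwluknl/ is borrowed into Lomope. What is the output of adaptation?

Syllabifying with onset maximization leaves /ɹ/, /w/, /n/, /l/ stranded (at most one coda consonant is licensed; onsets are limited to one consonant).
Each unlicensed consonant is deleted: /ɹ/, /w/, /n/, /l/.

ʒɪwluk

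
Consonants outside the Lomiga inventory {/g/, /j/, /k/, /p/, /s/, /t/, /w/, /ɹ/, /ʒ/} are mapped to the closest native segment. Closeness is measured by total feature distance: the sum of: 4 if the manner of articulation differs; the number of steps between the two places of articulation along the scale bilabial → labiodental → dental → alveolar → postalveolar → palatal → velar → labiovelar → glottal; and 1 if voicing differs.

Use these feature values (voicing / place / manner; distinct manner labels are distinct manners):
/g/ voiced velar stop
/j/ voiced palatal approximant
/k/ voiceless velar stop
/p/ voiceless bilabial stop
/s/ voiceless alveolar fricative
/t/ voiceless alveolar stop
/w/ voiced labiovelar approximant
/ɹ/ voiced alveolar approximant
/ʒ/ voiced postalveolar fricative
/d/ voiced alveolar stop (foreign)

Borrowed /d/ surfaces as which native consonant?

/t/ is closest: same manner (stop), place distance 0 (alveolar→alveolar), voicing differs (+1); total 1. Next closest is /g/ at distance 3.

t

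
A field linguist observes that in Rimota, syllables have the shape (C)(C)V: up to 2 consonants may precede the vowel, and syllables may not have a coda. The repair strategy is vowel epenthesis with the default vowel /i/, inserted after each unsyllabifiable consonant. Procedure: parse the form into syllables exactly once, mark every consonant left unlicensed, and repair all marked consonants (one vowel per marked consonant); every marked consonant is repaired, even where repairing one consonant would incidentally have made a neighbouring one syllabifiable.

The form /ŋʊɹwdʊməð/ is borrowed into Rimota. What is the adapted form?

ŋʊɹiwdʊməði

Under (C)(C)V, the unsyllabifiable consonants are /ɹ/, /ð/ (no codas are permitted; onsets may contain at most 2 consonants).
Inserting the epenthetic vowel yields /ɹ/ → /ɹi/, /ð/ → /ði/.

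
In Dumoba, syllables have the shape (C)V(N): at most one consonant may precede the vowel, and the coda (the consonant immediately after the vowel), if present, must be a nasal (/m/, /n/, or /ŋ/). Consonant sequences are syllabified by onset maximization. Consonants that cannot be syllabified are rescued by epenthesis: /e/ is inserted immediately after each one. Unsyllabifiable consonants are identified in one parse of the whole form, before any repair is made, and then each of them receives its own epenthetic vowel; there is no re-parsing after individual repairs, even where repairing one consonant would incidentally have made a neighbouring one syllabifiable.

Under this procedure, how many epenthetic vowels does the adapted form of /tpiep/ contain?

The unsyllabifiable consonants are /t/, /p/; each receives one epenthetic vowel.

2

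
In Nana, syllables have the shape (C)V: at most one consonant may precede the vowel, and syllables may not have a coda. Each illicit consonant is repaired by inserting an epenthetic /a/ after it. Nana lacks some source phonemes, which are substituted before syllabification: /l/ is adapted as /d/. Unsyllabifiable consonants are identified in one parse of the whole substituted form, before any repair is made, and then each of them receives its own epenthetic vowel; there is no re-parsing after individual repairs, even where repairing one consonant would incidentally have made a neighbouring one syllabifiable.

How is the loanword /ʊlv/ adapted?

Substitution: /l/ → /d/, giving /ʊdv/.
Syllabifying with onset maximization leaves /d/, /v/ stranded (no codas are permitted; onsets are limited to one consonant).
Inserting the epenthetic vowel yields /d/ → /da/, /v/ → /va/.

ʊdava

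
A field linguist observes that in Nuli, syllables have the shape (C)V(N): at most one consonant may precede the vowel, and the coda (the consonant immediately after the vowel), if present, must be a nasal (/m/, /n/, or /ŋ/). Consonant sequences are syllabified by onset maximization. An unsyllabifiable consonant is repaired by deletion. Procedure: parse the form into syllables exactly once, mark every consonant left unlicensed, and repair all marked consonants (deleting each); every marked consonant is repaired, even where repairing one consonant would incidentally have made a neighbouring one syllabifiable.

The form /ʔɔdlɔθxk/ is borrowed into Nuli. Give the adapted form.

ʔɔlɔ

The consonants /d/, /θ/, /x/, /k/ cannot be parsed into a legal (C)V(N) syllable (only a nasal (/m/, /n/, or /ŋ/) is licensed in coda position; onsets are limited to one consonant).
Deletion applies to /d/, /θ/, /x/, /k/.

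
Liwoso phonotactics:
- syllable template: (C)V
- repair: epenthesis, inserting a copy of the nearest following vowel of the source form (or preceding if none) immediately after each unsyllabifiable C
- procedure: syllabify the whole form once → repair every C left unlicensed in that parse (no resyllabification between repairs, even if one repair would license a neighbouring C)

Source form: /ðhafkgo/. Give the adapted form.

The consonants /ð/, /f/, /k/ cannot be parsed into a legal (C)V syllable (no codas are permitted; onsets are limited to one consonant).
Inserting the epenthetic vowel yields /ð/ → /ða/, /f/ → /fo/, /k/ → /ko/.

ðahafokogo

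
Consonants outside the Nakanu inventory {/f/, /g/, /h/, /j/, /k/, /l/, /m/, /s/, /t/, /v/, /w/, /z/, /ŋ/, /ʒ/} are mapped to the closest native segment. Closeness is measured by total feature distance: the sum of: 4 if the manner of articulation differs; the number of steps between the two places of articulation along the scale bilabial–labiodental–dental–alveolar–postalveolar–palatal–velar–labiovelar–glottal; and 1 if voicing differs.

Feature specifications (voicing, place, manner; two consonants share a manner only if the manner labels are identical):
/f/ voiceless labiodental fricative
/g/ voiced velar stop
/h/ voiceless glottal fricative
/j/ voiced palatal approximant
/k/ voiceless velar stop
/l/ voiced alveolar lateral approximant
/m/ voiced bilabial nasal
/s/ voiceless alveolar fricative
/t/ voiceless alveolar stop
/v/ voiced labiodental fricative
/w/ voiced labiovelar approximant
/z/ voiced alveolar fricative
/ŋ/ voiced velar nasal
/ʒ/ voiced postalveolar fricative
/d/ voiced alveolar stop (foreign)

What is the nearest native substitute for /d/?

/t/ is closest: same manner (stop), place distance 0 (alveolar→alveolar), voicing differs (+1); total 1. Next closest is /g/ at distance 3.

t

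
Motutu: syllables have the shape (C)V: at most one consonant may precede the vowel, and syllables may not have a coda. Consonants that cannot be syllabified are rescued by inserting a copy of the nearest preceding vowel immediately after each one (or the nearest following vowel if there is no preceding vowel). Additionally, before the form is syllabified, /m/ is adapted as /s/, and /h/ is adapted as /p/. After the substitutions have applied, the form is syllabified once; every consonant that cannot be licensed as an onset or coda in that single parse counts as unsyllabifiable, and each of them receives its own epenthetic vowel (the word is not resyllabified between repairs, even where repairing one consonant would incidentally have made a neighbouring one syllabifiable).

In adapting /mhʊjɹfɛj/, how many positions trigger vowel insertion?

After substitution the input is /spʊjɹfɛj/.
The unsyllabifiable consonants are /s/, /j/, /ɹ/, /j/; each receives one epenthetic vowel.

4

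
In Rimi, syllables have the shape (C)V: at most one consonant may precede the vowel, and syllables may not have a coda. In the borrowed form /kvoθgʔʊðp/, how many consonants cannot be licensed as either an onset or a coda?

5

Syllabifying with onset maximization leaves /k/, /θ/, /g/, /ð/, /p/ stranded (no codas are permitted; onsets are limited to one consonant).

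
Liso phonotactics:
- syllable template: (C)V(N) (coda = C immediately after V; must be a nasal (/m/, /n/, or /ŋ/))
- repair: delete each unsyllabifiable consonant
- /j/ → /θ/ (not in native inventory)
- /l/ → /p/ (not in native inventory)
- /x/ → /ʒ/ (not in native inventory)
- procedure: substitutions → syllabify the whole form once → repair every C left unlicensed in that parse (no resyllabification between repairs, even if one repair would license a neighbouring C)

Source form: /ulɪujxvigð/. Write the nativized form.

upɪuvi

Substitution: /l/ → /p/, /j/ → /θ/, /x/ → /ʒ/, giving /upɪuθʒvigð/.
The consonants /θ/, /ʒ/, /g/, /ð/ cannot be parsed into a legal (C)V(N) syllable (only a nasal (/m/, /n/, or /ŋ/) is licensed in coda position; onsets are limited to one consonant).
Deletion applies to /θ/, /ʒ/, /g/, /ð/.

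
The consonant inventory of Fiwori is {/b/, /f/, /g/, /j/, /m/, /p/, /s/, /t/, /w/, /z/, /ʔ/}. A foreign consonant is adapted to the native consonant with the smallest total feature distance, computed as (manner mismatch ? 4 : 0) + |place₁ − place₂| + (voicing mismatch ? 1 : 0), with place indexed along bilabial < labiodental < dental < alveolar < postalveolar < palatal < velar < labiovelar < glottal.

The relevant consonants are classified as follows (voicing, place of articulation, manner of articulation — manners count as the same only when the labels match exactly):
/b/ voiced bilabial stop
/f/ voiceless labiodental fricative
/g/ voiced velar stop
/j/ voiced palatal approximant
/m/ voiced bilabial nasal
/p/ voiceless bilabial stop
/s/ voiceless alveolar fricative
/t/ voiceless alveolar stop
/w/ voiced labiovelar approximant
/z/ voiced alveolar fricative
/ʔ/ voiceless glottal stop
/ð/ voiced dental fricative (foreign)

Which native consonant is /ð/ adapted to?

/z/ is closest: same manner (fricative), place distance 1 (dental→alveolar), same voicing; total 1. Next closest is /f/ at distance 2.

z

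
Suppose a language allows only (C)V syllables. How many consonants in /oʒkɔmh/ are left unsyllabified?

The consonants /ʒ/, /m/, /h/ cannot be parsed into a legal (C)V syllable (no codas are permitted; onsets are limited to one consonant).

3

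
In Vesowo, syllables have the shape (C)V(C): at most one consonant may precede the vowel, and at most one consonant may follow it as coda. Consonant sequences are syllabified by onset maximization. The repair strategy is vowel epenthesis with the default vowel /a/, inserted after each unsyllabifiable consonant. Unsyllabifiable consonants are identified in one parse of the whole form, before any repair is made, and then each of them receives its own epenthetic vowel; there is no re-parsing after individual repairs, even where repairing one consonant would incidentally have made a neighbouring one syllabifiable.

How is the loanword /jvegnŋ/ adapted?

Syllabifying with onset maximization leaves /j/, /n/, /ŋ/ stranded (at most one coda consonant is licensed; onsets are limited to one consonant).
Epenthesis after each stranded consonant: /j/ → /ja/, /n/ → /na/, /ŋ/ → /ŋa/.

javegnaŋa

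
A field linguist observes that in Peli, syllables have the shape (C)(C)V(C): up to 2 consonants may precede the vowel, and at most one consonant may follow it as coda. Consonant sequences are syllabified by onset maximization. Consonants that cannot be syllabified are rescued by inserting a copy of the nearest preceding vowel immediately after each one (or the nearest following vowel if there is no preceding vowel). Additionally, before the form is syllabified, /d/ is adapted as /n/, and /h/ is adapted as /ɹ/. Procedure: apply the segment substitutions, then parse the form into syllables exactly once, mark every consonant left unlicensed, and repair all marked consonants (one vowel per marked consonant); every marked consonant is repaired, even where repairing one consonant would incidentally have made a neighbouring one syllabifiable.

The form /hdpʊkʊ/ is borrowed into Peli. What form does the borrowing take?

ɹʊnpʊkʊ

Substitution: /h/ → /ɹ/, /d/ → /n/, giving /ɹnpʊkʊ/.
Syllabifying with onset maximization leaves /ɹ/ stranded (at most one coda consonant is licensed; onsets may contain at most 2 consonants).
Inserting the epenthetic vowel yields /ɹ/ → /ɹʊ/.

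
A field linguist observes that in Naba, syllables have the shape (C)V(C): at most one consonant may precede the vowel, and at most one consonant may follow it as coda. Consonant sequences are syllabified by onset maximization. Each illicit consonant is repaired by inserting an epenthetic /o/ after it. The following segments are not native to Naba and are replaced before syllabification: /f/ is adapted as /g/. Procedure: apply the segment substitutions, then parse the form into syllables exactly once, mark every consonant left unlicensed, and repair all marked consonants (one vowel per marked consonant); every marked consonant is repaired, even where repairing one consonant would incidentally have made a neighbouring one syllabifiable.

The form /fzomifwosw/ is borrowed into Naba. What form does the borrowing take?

Substitution: /f/ → /g/, giving /gzomigwosw/.
The consonants /g/, /w/ cannot be parsed into a legal (C)V(C) syllable (at most one coda consonant is licensed; onsets are limited to one consonant).
Epenthesis after each stranded consonant: /g/ → /go/, /w/ → /wo/.

gozomigwoswo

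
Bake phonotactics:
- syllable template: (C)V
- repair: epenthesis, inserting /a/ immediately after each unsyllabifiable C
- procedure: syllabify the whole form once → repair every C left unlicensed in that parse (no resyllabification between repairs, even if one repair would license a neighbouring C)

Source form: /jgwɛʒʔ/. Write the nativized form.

jagawɛʒaʔa

Syllabifying with onset maximization leaves /j/, /g/, /ʒ/, /ʔ/ stranded (no codas are permitted; onsets are limited to one consonant).
Inserting the epenthetic vowel yields /j/ → /ja/, /g/ → /ga/, /ʒ/ → /ʒa/, /ʔ/ → /ʔa/.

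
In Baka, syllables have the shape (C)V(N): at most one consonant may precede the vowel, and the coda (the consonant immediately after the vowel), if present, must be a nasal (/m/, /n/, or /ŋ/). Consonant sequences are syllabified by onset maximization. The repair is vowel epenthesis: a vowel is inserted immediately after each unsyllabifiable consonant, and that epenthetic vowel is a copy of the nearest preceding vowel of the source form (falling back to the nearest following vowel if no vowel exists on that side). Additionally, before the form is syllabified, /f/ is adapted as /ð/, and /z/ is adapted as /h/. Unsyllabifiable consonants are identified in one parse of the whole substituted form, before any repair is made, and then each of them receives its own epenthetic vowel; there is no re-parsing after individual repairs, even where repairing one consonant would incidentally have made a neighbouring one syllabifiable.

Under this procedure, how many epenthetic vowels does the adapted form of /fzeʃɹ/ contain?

3

After substitution the input is /ðheʃɹ/.
The unsyllabifiable consonants are /ð/, /ʃ/, /ɹ/; each receives one epenthetic vowel.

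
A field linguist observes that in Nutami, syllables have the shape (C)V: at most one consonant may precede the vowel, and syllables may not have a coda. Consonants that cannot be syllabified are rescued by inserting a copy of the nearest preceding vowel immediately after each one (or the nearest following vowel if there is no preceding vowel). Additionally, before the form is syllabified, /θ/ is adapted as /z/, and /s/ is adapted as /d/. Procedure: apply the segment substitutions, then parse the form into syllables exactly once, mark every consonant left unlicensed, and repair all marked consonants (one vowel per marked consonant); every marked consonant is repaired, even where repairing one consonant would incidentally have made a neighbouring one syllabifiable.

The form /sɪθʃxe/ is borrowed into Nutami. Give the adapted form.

Substitution: /s/ → /d/, /θ/ → /z/, giving /dɪzʃxe/.
Under (C)V, the unsyllabifiable consonants are /z/, /ʃ/ (no codas are permitted; onsets are limited to one consonant).
Epenthesis after each stranded consonant: /z/ → /zɪ/, /ʃ/ → /ʃɪ/.

dɪzɪʃɪxe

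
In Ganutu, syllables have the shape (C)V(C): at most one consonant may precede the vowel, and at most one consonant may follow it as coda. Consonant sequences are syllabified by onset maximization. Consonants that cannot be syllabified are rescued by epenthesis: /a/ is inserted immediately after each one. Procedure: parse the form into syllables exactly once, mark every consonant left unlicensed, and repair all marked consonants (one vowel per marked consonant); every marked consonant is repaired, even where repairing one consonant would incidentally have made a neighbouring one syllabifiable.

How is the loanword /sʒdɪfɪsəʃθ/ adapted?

saʒadɪfɪsəʃθa

Under (C)V(C), the unsyllabifiable consonants are /s/, /ʒ/, /θ/ (at most one coda consonant is licensed; onsets are limited to one consonant).
Inserting the epenthetic vowel yields /s/ → /sa/, /ʒ/ → /ʒa/, /θ/ → /θa/.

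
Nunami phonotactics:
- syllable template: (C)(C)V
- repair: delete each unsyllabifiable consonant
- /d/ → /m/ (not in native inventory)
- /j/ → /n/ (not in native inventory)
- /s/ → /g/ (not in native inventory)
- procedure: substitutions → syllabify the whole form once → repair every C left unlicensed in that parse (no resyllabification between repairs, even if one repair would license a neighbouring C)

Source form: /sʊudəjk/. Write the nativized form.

gʊumə

Substitution: /s/ → /g/, /d/ → /m/, /j/ → /n/, giving /gʊumənk/.
Syllabifying with onset maximization leaves /n/, /k/ stranded (no codas are permitted; onsets may contain at most 2 consonants).
Each unlicensed consonant is deleted: /n/, /k/.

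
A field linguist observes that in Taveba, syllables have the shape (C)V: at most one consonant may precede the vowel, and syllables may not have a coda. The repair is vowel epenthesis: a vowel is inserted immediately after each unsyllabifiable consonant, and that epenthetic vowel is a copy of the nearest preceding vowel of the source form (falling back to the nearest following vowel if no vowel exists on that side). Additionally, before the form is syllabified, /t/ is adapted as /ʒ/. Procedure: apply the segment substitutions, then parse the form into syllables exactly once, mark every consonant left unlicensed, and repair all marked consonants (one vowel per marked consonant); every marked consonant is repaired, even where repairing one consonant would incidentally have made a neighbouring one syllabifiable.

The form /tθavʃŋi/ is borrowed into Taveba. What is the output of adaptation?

Substitution: /t/ → /ʒ/, giving /ʒθavʃŋi/.
The consonants /ʒ/, /v/, /ʃ/ cannot be parsed into a legal (C)V syllable (no codas are permitted; onsets are limited to one consonant).
Inserting the epenthetic vowel yields /ʒ/ → /ʒa/, /v/ → /va/, /ʃ/ → /ʃa/.

ʒaθavaʃaŋi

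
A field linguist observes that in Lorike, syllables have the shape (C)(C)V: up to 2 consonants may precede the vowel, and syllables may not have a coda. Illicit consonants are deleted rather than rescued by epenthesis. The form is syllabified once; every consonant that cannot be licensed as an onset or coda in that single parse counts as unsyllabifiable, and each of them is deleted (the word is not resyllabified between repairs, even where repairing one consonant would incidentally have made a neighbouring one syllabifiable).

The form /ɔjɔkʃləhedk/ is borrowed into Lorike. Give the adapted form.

ɔjɔʃləhe

The consonants /k/, /d/, /k/ cannot be parsed into a legal (C)(C)V syllable (no codas are permitted; onsets may contain at most 2 consonants).
Each unlicensed consonant is deleted: /k/, /d/, /k/.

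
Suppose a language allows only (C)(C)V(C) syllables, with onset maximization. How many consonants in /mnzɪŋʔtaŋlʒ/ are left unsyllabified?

Under (C)(C)V(C), the unsyllabifiable consonants are /m/, /l/, /ʒ/ (at most one coda consonant is licensed; onsets may contain at most 2 consonants).

3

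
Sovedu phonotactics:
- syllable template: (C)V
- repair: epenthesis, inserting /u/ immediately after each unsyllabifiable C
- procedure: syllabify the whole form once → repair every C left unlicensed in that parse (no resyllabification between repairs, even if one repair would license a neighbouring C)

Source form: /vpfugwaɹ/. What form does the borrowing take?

vupufuguwaɹu

Under (C)V, the unsyllabifiable consonants are /v/, /p/, /g/, /ɹ/ (no codas are permitted; onsets are limited to one consonant).
Inserting the epenthetic vowel yields /v/ → /vu/, /p/ → /pu/, /g/ → /gu/, /ɹ/ → /ɹu/.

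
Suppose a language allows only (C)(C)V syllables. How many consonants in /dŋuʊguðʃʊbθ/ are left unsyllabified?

2

Under (C)(C)V, the unsyllabifiable consonants are /b/, /θ/ (no codas are permitted; onsets may contain at most 2 consonants).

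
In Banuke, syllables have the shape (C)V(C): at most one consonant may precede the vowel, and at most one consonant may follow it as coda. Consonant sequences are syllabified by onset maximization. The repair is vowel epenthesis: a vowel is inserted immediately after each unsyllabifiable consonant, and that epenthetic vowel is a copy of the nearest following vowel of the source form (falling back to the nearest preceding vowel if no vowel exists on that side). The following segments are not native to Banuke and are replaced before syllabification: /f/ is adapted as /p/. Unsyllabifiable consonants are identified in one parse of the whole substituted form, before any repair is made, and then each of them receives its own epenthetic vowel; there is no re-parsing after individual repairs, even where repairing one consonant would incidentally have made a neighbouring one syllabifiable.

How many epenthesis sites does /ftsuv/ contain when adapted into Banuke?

After substitution the input is /ptsuv/.
The unsyllabifiable consonants are /p/, /t/; each receives one epenthetic vowel.

2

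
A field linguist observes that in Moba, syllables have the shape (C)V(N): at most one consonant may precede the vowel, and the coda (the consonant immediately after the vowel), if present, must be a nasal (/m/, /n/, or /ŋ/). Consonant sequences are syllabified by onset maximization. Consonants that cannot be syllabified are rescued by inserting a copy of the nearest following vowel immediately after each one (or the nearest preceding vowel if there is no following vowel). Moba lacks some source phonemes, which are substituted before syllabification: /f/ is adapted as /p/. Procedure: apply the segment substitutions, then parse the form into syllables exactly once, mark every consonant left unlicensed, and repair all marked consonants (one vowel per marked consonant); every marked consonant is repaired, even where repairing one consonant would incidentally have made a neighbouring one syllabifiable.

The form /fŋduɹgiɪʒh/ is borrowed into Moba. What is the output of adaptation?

puŋuduɹigiɪʒɪhɪ

Substitution: /f/ → /p/, giving /pŋduɹgiɪʒh/.
Syllabifying with onset maximization leaves /p/, /ŋ/, /ɹ/, /ʒ/, /h/ stranded (only a nasal (/m/, /n/, or /ŋ/) is licensed in coda position; onsets are limited to one consonant).
Inserting the epenthetic vowel yields /p/ → /pu/, /ŋ/ → /ŋu/, /ɹ/ → /ɹi/, /ʒ/ → /ʒɪ/, /h/ → /hɪ/.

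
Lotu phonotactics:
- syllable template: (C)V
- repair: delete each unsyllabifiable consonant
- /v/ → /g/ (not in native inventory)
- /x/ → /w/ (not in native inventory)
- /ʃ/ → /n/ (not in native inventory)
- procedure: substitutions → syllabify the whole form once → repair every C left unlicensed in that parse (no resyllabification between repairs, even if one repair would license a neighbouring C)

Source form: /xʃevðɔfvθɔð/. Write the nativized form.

Substitution: /x/ → /w/, /ʃ/ → /n/, /v/ → /g/, giving /wnegðɔfgθɔð/.
Under (C)V, the unsyllabifiable consonants are /w/, /g/, /f/, /g/, /ð/ (no codas are permitted; onsets are limited to one consonant).
Deletion applies to /w/, /g/, /f/, /g/, /ð/.

neðɔθɔ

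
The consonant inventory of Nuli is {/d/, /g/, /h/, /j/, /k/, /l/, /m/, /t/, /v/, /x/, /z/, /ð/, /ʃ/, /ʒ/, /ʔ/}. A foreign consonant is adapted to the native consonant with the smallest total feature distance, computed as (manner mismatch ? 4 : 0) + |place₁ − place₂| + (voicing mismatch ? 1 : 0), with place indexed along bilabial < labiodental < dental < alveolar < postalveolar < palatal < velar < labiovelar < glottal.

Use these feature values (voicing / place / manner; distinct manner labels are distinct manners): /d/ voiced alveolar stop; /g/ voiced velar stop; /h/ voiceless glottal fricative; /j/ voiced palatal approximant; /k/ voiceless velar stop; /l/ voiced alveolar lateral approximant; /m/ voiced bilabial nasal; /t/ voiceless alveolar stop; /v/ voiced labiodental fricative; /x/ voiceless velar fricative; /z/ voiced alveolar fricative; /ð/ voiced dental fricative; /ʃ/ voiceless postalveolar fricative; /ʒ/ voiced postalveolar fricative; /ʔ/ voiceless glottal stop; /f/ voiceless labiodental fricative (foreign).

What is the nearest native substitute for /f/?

v

/v/ is closest: same manner (fricative), place distance 0 (labiodental→labiodental), voicing differs (+1); total 1. Next closest is /ð/ at distance 2.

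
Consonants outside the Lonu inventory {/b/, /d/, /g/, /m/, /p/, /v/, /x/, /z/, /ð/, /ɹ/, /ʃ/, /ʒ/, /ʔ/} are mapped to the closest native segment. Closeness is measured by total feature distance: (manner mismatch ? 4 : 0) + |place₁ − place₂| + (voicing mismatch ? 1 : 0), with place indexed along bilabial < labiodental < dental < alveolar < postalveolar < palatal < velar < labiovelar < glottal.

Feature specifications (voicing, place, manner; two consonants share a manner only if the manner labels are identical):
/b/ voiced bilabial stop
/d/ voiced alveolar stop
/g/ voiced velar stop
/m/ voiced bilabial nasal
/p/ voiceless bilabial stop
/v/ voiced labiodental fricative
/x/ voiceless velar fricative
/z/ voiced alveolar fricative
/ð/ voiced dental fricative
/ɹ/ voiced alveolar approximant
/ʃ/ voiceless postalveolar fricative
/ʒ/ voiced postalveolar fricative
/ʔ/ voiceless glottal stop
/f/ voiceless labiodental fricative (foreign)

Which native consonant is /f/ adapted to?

/v/ is closest: same manner (fricative), place distance 0 (labiodental→labiodental), voicing differs (+1); total 1. Next closest is /ð/ at distance 2.

v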